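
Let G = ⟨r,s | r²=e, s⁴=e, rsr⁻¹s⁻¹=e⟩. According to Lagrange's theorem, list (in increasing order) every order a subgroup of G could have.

|G| = 8 = 2³. By Lagrange's theorem the order of any subgroup divides 8; the divisors of 8 are 1, 2, 4, 8.

Answer: 1, 2, 4, 8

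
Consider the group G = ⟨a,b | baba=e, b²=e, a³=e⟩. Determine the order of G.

Enumerate words in the generators, reducing via the relations: the distinct elements are
  {a, b, e, ab, a², a²b}.
No further products give new elements, so |G| = 6.

Answer: 6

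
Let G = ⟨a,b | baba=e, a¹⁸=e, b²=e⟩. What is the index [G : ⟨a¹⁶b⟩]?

First find ord(a¹⁶b) by computing successive powers:
  (a¹⁶b)¹ = a¹⁶b, (a¹⁶b)² = e.
So |⟨a¹⁶b⟩| = ord(a¹⁶b) = 2. With |G| = 36, by Lagrange [G : ⟨a¹⁶b⟩] = 36/2 = 18.

Answer: 18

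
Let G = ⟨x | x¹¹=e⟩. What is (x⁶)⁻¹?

The order of (x⁶) is 11 (smallest k with (x⁶)ᵏ = e), so (x⁶)⁻¹ = (x⁶)¹⁰ = x⁵.
Check: (x⁶) · (x⁵) → (x⁶) · x⁵ = e, giving e as required.

Answer: x⁵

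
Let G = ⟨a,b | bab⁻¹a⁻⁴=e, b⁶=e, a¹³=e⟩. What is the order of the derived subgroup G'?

G' = [G, G] is generated by all commutators. The generator-pair commutators are: [a, b] = a¹⁰.
The subgroup they normally generate is {e, a, a², a³, a⁴, a⁵, a⁶, a⁷, a⁸, a⁹, a¹⁰, a¹¹, a¹²}, of order 13.
Check: |G/G'| = 78/13 = 6 is the order of the abelianisation.

Answer: 13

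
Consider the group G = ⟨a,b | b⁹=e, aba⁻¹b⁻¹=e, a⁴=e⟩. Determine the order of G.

Enumerate words in the generators, reducing via the relations: the distinct elements are
  {a, b, e, ab, a², a³, b², b³, b⁴, b⁵, b⁶, b⁷, b⁸, ab², ab³, ab⁴, ab⁵, ab⁶, ab⁷, ab⁸, a²b, a³b, a²b², a²b³, a²b⁴, a²b⁵, a²b⁶, a²b⁷, a²b⁸, a³b², a³b³, a³b⁴, a³b⁵, a³b⁶, a³b⁷, a³b⁸}.
No further products give new elements, so |G| = 36.

Answer: 36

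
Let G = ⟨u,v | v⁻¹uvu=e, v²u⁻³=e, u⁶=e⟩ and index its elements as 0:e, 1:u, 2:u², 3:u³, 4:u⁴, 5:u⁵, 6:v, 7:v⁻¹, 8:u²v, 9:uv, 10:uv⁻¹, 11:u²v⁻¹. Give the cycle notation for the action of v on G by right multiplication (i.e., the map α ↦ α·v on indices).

(0 6 3 7)(1 9 4 10)(2 8 5 11)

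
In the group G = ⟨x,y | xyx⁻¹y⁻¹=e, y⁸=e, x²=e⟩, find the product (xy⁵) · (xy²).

Compute (xy⁵) · (xy²) by multiplying left to right and reducing via the relations at each step:
  (xy⁵) · x = y⁵
  (y⁵) · y² = y⁷

Answer: y⁷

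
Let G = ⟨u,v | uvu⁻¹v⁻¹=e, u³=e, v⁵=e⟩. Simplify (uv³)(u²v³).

Compute (uv³) · (u²v³) by multiplying left to right and reducing via the relations at each step:
  (uv³) · u² = v³
  (v³) · v³ = v

Answer: v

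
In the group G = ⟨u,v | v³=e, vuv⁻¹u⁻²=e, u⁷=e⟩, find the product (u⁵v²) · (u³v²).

Compute (u⁵v²) · (u³v²) by multiplying left to right and reducing via the relations at each step:
  (u⁵v²) · u³ = u³v²
  (u³v²) · v² = u³v

Answer: u³v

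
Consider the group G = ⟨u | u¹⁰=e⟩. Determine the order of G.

G is generated by a single element, so G is cyclic. The relator gives u¹⁰ = e and no smaller power is forced to be e, so the 10 powers {e, u, u², u³, u⁴, u⁵, u⁶, u⁷, u⁸, u⁹} are distinct. Hence |G| = 10.

Answer: 10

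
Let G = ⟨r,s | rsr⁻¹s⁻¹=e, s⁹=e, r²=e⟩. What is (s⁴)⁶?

Compute successive powers of (s⁴), reducing at each step:
  (s⁴)²: (s⁴) · s⁴ = s⁸
  (s⁴)³: (s⁸) · s⁴ = s³
  (s⁴)⁴: (s³) · s⁴ = s⁷
  (s⁴)⁵: (s⁷) · s⁴ = s²
  (s⁴)⁶: (s²) · s⁴ = s⁶

Answer: s⁶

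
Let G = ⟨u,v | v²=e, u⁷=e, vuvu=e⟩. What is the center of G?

An element z ∈ Z(G) iff z commutes with every generator.
For example e is central: e·u = u = u·e; e·v = v = v·e.
Whereas u ∉ Z(G) since u·v = uv ≠ u⁶v = v·u.
Checking each of the 14 elements this way gives Z(G) = {e}, of order 1.

Answer: {e}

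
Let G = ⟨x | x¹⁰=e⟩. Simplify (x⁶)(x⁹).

Compute (x⁶) · (x⁹) by multiplying left to right and reducing via the relations at each step:
  (x⁶) · x⁹ = x⁵

Answer: x⁵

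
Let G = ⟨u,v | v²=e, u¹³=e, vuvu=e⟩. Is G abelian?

u·v = uv but v·u = u¹²v, so u·v ≠ v·u and G is not abelian.

Answer: No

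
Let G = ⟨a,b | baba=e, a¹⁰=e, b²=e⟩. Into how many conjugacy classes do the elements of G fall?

The conjugacy classes (representative and size) are:
  [e] (size 1), [a] (size 2), [a²] (size 2), [a³] (size 2), [a⁴] (size 2), [a⁵] (size 1), [a²b] (size 5), [a³b] (size 5).
Class equation: 1 + 2 + 2 + 2 + 2 + 1 + 5 + 5 = 20 = |G|. So G has 8 conjugacy classes.

Answer: 8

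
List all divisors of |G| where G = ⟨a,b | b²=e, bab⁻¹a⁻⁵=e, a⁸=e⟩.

|G| = 16 = 2⁴. By Lagrange's theorem the order of any subgroup divides 16; the divisors of 16 are 1, 2, 4, 8, 16.

Answer: 1, 2, 4, 8, 16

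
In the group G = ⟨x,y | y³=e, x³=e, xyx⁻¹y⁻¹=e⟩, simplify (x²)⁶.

Compute successive powers of (x²), reducing at each step:
  (x²)²: (x²) · x² = x
  (x²)³: x · x² = e
  (x²)⁴: e · x² = x²
  (x²)⁵: (x²) · x² = x
  (x²)⁶: x · x² = e

Answer: e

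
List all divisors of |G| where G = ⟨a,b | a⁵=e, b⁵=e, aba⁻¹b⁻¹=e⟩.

|G| = 25 = 5². By Lagrange's theorem the order of any subgroup divides 25; the divisors of 25 are 1, 5, 25.

Answer: 1, 5, 25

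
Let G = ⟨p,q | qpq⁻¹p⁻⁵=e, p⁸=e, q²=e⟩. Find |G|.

Enumerate words in the generators, reducing via the relations: the distinct elements are
  {e, p, q, pq, p², p³, p⁴, p⁵, p⁶, p⁷, p²q, p³q, p⁴q, p⁵q, p⁶q, p⁷q}.
No further products give new elements, so |G| = 16.

Answer: 16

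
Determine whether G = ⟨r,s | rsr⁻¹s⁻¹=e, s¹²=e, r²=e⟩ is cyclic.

|G| = 24, but the maximum element order in G is 12 < 24. No single element generates all of G, so G is not cyclic.

Answer: No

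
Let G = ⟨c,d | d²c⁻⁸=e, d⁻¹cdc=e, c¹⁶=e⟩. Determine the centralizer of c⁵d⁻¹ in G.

⟨c⁵d⁻¹⟩ ⊆ C_G(c⁵d⁻¹) since powers of c⁵d⁻¹ commute with c⁵d⁻¹; so |C_G(c⁵d⁻¹)| ≥ |⟨c⁵d⁻¹⟩| = 4.
By orbit–stabilizer, |C_G(c⁵d⁻¹)| = |G| / |conj. class of c⁵d⁻¹| = 32 / 8 = 4.
The 4 elements commuting with c⁵d⁻¹ are {e, c⁸, c⁵d, c⁵d⁻¹}.

Answer: {e, c⁸, c⁵d, c⁵d⁻¹}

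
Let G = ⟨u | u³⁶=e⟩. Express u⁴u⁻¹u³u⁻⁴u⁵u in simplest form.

Multiply left to right, reducing at each step:
  (u⁴) · u⁻¹ = u³
  (u³) · u³ = u⁶
  (u⁶) · u⁻⁴ = u²
  (u²) · u⁵ = u⁷
  (u⁷) · u = u⁸

Answer: u⁸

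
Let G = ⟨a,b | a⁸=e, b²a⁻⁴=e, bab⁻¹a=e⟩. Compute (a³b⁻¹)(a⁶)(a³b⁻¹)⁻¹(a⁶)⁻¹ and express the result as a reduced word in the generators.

[(a³b⁻¹), (a⁶)] = (a³b⁻¹)·(a⁶)·(a³b⁻¹)⁻¹·(a⁶)⁻¹.
  (a³b⁻¹) · (a⁶) = ab
  (ab) · (a³b) = a²
  (a²) · (a²) = a⁴

Answer: a⁴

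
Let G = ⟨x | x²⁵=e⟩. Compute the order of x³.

Compute successive powers until reaching e:
  (x³)¹ = x³, (x³)² = x⁶, (x³)³ = x⁹, (x³)⁴ = x¹², (x³)⁵ = x¹⁵, (x³)⁶ = x¹⁸, (x³)⁷ = x²¹, (x³)⁸ = x²⁴, (x³)⁹ = x², (x³)¹⁰ = x⁵, (x³)¹¹ = x⁸, (x³)¹² = x¹¹, (x³)¹³ = x¹⁴, (x³)¹⁴ = x¹⁷, (x³)¹⁵ = x²⁰, (x³)¹⁶ = x²³, (x³)¹⁷ = x, (x³)¹⁸ = x⁴, (x³)¹⁹ = x⁷, (x³)²⁰ = x¹⁰, (x³)²¹ = x¹³, (x³)²² = x¹⁶, (x³)²³ = x¹⁹, (x³)²⁴ = x²², (x³)²⁵ = e.
The smallest positive k with (x³)ᵏ = e is 25.

Answer: 25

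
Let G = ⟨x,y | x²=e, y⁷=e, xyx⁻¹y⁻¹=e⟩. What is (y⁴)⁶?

Compute successive powers of (y⁴), reducing at each step:
  (y⁴)²: (y⁴) · y⁴ = y
  (y⁴)³: y · y⁴ = y⁵
  (y⁴)⁴: (y⁵) · y⁴ = y²
  (y⁴)⁵: (y²) · y⁴ = y⁶
  (y⁴)⁶: (y⁶) · y⁴ = y³

Answer: y³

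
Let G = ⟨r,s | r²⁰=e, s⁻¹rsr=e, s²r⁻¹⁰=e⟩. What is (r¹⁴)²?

Compute successive powers of (r¹⁴), reducing at each step:
  (r¹⁴)²: (r¹⁴) · r¹⁴ = r⁸

Answer: r⁸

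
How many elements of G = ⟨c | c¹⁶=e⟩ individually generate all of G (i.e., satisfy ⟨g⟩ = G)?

G is cyclic of order 16. An element generates G iff its order is 16, and a cyclic group of order 16 has exactly φ(16) = 8 such elements.

Answer: 8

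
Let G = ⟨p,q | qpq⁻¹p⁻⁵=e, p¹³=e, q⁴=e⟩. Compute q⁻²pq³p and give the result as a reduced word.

Multiply left to right, reducing at each step:
  (q²) · p = p¹²q²
  (p¹²q²) · q³ = p¹²q
  (p¹²q) · p = p⁴q

Answer: p⁴q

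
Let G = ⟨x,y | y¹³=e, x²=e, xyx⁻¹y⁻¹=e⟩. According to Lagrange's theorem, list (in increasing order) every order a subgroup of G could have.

|G| = 26 = 2 · 13. By Lagrange's theorem the order of any subgroup divides 26; the divisors of 26 are 1, 2, 13, 26.

Answer: 1, 2, 13, 26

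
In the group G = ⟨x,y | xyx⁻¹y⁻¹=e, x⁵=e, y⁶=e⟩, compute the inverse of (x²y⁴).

The order of (x²y⁴) is 15 (smallest k with (x²y⁴)ᵏ = e), so (x²y⁴)⁻¹ = (x²y⁴)¹⁴ = x³y².
Check: (x²y⁴) · (x³y²) → (x²y⁴) · x³ = y⁴;   (y⁴) · y² = e, giving e as required.

Answer: x³y²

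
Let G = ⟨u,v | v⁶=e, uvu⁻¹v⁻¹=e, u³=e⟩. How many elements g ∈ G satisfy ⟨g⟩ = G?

⟨g⟩ = G would require ord(g) = |G| = 18, but the maximum element order in G is 6 < 18. So G is not cyclic and no single element generates it: the count is 0.

Answer: 0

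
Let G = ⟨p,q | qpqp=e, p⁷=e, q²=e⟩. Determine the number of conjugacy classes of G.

The conjugacy classes (representative and size) are:
  [e] (size 1), [p⁶] (size 2), [p⁵] (size 2), [p⁴] (size 2), [pq] (size 7).
Class equation: 1 + 2 + 2 + 2 + 7 = 14 = |G|. So G has 5 conjugacy classes.

Answer: 5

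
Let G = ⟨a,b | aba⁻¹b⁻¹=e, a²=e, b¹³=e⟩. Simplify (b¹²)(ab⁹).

Compute (b¹²) · (ab⁹) by multiplying left to right and reducing via the relations at each step:
  (b¹²) · a = ab¹²
  (ab¹²) · b⁹ = ab⁸

Answer: ab⁸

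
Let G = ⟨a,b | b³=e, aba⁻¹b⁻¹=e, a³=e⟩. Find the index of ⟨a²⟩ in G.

First find ord(a²) by computing successive powers:
  (a²)¹ = a², (a²)² = a, (a²)³ = e.
So |⟨a²⟩| = ord(a²) = 3. With |G| = 9, by Lagrange [G : ⟨a²⟩] = 9/3 = 3.

Answer: 3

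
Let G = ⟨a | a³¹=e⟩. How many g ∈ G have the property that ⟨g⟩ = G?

G is cyclic of order 31. An element generates G iff its order is 31, and a cyclic group of order 31 has exactly φ(31) = 30 such elements.

Answer: 30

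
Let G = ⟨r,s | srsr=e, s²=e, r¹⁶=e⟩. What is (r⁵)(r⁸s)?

Compute (r⁵) · (r⁸s) by multiplying left to right and reducing via the relations at each step:
  (r⁵) · r⁸ = r¹³
  (r¹³) · s = r¹³s

Answer: r¹³s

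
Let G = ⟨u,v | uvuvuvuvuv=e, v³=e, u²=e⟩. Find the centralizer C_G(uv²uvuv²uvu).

⟨uv²uvuv²uvu⟩ ⊆ C_G(uv²uvuv²uvu) since powers of uv²uvuv²uvu commute with uv²uvuv²uvu; so |C_G(uv²uvuv²uvu)| ≥ |⟨uv²uvuv²uvu⟩| = 2.
By orbit–stabilizer, |C_G(uv²uvuv²uvu)| = |G| / |conj. class of uv²uvuv²uvu| = 60 / 15 = 4.
The 4 elements commuting with uv²uvuv²uvu are {e, vuv², uvuv²uvuv, uv²uvuv²uvu}.

Answer: {e, vuv², uvuv²uvuv, uv²uvuv²uvu}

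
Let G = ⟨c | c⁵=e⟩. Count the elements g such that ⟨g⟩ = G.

G is cyclic of order 5. An element generates G iff its order is 5, and a cyclic group of order 5 has exactly φ(5) = 4 such elements.

Answer: 4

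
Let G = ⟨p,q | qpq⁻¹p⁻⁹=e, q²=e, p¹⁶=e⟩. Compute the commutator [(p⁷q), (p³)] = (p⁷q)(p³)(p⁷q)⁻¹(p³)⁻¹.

[(p⁷q), (p³)] = (p⁷q)·(p³)·(p⁷q)⁻¹·(p³)⁻¹.
  (p⁷q) · (p³) = p²q
  (p²q) · (pq) = p¹¹
  (p¹¹) · (p¹³) = p⁸

Answer: p⁸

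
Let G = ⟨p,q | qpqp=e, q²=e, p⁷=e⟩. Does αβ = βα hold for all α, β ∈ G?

p·q = pq but q·p = p⁶q, so p·q ≠ q·p and G is not abelian.

Answer: No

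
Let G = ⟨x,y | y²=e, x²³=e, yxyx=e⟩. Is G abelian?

x·y = xy but y·x = x²²y, so x·y ≠ y·x and G is not abelian.

Answer: No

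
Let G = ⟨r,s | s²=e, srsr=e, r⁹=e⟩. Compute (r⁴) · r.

Compute (r⁴) · r by multiplying left to right and reducing via the relations at each step:
  (r⁴) · r = r⁵

Answer: r⁵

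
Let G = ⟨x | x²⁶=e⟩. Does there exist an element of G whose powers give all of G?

|G| = 26. The element x has order 26 (its powers give 26 distinct elements), so ⟨x⟩ = G and G is cyclic.

Answer: Yes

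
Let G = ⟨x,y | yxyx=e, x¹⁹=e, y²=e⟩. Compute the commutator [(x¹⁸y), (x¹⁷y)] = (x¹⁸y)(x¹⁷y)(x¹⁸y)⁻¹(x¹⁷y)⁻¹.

[(x¹⁸y), (x¹⁷y)] = (x¹⁸y)·(x¹⁷y)·(x¹⁸y)⁻¹·(x¹⁷y)⁻¹.
  (x¹⁸y) · (x¹⁷y) = x
  x · (x¹⁸y) = y
  y · (x¹⁷y) = x²

Answer: x²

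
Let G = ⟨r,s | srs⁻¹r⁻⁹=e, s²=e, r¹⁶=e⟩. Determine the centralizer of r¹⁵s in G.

⟨r¹⁵s⟩ ⊆ C_G(r¹⁵s) since powers of r¹⁵s commute with r¹⁵s; so |C_G(r¹⁵s)| ≥ |⟨r¹⁵s⟩| = 16.
By orbit–stabilizer, |C_G(r¹⁵s)| = |G| / |conj. class of r¹⁵s| = 32 / 2 = 16.
The 16 elements commuting with r¹⁵s are {e, r², r⁴, r⁶, r⁸, r¹⁰, r¹², r¹⁴, r⁹s, rs, r¹¹s, r³s, r¹³s, r⁵s, r¹⁵s, r⁷s}.

Answer: {e, r², r⁴, r⁶, r⁸, r¹⁰, r¹², r¹⁴, r⁹s, rs, r¹¹s, r³s, r¹³s, r⁵s, r¹⁵s, r⁷s}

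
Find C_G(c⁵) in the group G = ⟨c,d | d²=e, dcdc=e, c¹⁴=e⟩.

⟨c⁵⟩ ⊆ C_G(c⁵) since powers of c⁵ commute with c⁵; so |C_G(c⁵)| ≥ |⟨c⁵⟩| = 14.
By orbit–stabilizer, |C_G(c⁵)| = |G| / |conj. class of c⁵| = 28 / 2 = 14.
The 14 elements commuting with c⁵ are {e, c, c², c³, c⁴, c⁵, c⁶, c⁷, c⁸, c⁹, c¹⁰, c¹¹, c¹², c¹³}.

Answer: {e, c, c², c³, c⁴, c⁵, c⁶, c⁷, c⁸, c⁹, c¹⁰, c¹¹, c¹², c¹³}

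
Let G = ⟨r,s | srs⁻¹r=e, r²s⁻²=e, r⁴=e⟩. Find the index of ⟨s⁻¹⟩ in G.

First find ord(s⁻¹) by computing successive powers:
  (s⁻¹)¹ = s⁻¹, (s⁻¹)² = r², (s⁻¹)³ = s, (s⁻¹)⁴ = e.
So |⟨s⁻¹⟩| = ord(s⁻¹) = 4. With |G| = 8, by Lagrange [G : ⟨s⁻¹⟩] = 8/4 = 2.

Answer: 2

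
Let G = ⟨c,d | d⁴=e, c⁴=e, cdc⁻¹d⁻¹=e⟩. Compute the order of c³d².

Compute successive powers until reaching e:
  (c³d²)¹ = c³d², (c³d²)² = c², (c³d²)³ = cd², (c³d²)⁴ = e.
The smallest positive k with (c³d²)ᵏ = e is 4.

Answer: 4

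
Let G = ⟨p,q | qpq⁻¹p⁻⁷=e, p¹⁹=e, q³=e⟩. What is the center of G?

An element z ∈ Z(G) iff z commutes with every generator.
For example e is central: e·p = p = p·e; e·q = q = q·e.
Whereas p ∉ Z(G) since p·q = pq ≠ p⁷q = q·p.
Checking each of the 57 elements this way gives Z(G) = {e}, of order 1.

Answer: {e}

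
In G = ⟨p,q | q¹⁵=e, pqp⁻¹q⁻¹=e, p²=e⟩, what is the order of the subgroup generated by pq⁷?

|⟨pq⁷⟩| equals the order of pq⁷. Compute successive powers until reaching e:
  (pq⁷)¹ = pq⁷, (pq⁷)² = q¹⁴, (pq⁷)³ = pq⁶, (pq⁷)⁴ = q¹³, (pq⁷)⁵ = pq⁵, (pq⁷)⁶ = q¹², (pq⁷)⁷ = pq⁴, (pq⁷)⁸ = q¹¹, (pq⁷)⁹ = pq³, (pq⁷)¹⁰ = q¹⁰, (pq⁷)¹¹ = pq², (pq⁷)¹² = q⁹, (pq⁷)¹³ = pq, (pq⁷)¹⁴ = q⁸, (pq⁷)¹⁵ = p, (pq⁷)¹⁶ = q⁷, (pq⁷)¹⁷ = pq¹⁴, (pq⁷)¹⁸ = q⁶, (pq⁷)¹⁹ = pq¹³, (pq⁷)²⁰ = q⁵, (pq⁷)²¹ = pq¹², (pq⁷)²² = q⁴, (pq⁷)²³ = pq¹¹, (pq⁷)²⁴ = q³, (pq⁷)²⁵ = pq¹⁰, (pq⁷)²⁶ = q², (pq⁷)²⁷ = pq⁹, (pq⁷)²⁸ = q, (pq⁷)²⁹ = pq⁸, (pq⁷)³⁰ = e.
The smallest positive k with (pq⁷)ᵏ = e is 30, so |⟨pq⁷⟩| = 30.

Answer: 30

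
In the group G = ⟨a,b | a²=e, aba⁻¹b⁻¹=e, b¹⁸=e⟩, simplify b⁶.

Compute successive powers of b, reducing at each step:
  b²: b · b = b²
  b³: (b²) · b = b³
  b⁴: (b³) · b = b⁴
  b⁵: (b⁴) · b = b⁵
  b⁶: (b⁵) · b = b⁶

Answer: b⁶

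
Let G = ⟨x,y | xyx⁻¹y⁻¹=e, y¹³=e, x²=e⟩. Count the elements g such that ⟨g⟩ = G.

G is cyclic of order 26. An element generates G iff its order is 26, and a cyclic group of order 26 has exactly φ(26) = 12 such elements.

Answer: 12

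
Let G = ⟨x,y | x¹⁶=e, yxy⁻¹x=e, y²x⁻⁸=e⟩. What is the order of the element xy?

Compute successive powers until reaching e:
  (xy)¹ = xy, (xy)² = x⁸, (xy)³ = xy⁻¹, (xy)⁴ = e.
The smallest positive k with (xy)ᵏ = e is 4.

Answer: 4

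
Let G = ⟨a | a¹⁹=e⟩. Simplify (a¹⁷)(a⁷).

Compute (a¹⁷) · (a⁷) by multiplying left to right and reducing via the relations at each step:
  (a¹⁷) · a⁷ = a⁵

Answer: a⁵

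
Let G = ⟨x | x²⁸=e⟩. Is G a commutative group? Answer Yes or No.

G has a single generator, so G is cyclic and hence abelian.

Answer: Yes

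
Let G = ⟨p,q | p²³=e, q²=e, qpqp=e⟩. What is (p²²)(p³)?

Compute (p²²) · (p³) by multiplying left to right and reducing via the relations at each step:
  (p²²) · p³ = p²

Answer: p²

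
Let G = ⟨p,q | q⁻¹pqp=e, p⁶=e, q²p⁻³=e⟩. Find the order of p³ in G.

Compute successive powers until reaching e:
  (p³)¹ = p³, (p³)² = e.
The smallest positive k with (p³)ᵏ = e is 2.

Answer: 2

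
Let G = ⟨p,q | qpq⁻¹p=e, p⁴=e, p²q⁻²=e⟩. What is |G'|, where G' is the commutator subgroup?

G' = [G, G] is generated by all commutators. The generator-pair commutators are: [p, q] = p².
The subgroup they normally generate is {e, p²}, of order 2.
Check: |G/G'| = 8/2 = 4 is the order of the abelianisation.

Answer: 2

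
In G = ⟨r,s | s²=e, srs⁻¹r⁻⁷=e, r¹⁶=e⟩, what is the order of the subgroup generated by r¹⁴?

|⟨r¹⁴⟩| equals the order of r¹⁴. Compute successive powers until reaching e:
  (r¹⁴)¹ = r¹⁴, (r¹⁴)² = r¹², (r¹⁴)³ = r¹⁰, (r¹⁴)⁴ = r⁸, (r¹⁴)⁵ = r⁶, (r¹⁴)⁶ = r⁴, (r¹⁴)⁷ = r², (r¹⁴)⁸ = e.
The smallest positive k with (r¹⁴)ᵏ = e is 8, so |⟨r¹⁴⟩| = 8.

Answer: 8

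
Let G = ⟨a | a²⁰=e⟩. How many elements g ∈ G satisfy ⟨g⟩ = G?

G is cyclic of order 20. An element generates G iff its order is 20, and a cyclic group of order 20 has exactly φ(20) = 8 such elements.

Answer: 8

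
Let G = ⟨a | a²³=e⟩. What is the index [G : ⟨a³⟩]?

First find ord(a³) by computing successive powers:
  (a³)¹ = a³, (a³)² = a⁶, (a³)³ = a⁹, (a³)⁴ = a¹², (a³)⁵ = a¹⁵, (a³)⁶ = a¹⁸, (a³)⁷ = a²¹, (a³)⁸ = a, (a³)⁹ = a⁴, (a³)¹⁰ = a⁷, (a³)¹¹ = a¹⁰, (a³)¹² = a¹³, (a³)¹³ = a¹⁶, (a³)¹⁴ = a¹⁹, (a³)¹⁵ = a²², (a³)¹⁶ = a², (a³)¹⁷ = a⁵, (a³)¹⁸ = a⁸, (a³)¹⁹ = a¹¹, (a³)²⁰ = a¹⁴, (a³)²¹ = a¹⁷, (a³)²² = a²⁰, (a³)²³ = e.
So |⟨a³⟩| = ord(a³) = 23. With |G| = 23, by Lagrange [G : ⟨a³⟩] = 23/23 = 1.

Answer: 1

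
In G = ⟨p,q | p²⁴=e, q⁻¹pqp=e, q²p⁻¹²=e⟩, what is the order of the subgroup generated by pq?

|⟨pq⟩| equals the order of pq. Compute successive powers until reaching e:
  (pq)¹ = pq, (pq)² = p¹², (pq)³ = pq⁻¹, (pq)⁴ = e.
The smallest positive k with (pq)ᵏ = e is 4, so |⟨pq⟩| = 4.

Answer: 4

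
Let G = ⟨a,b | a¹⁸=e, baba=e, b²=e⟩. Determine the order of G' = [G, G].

G' = [G, G] is generated by all commutators. The generator-pair commutators are: [a, b] = a².
The subgroup they normally generate is {e, a², a⁴, a⁶, a⁸, a¹⁰, a¹², a¹⁴, a¹⁶}, of order 9.
Check: |G/G'| = 36/9 = 4 is the order of the abelianisation.

Answer: 9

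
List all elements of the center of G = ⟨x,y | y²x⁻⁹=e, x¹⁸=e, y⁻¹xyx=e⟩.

An element z ∈ Z(G) iff z commutes with every generator.
For example x⁹ is central: (x⁹)·x = x¹⁰ = x·(x⁹); (x⁹)·y = y⁻¹ = y·(x⁹).
Whereas x ∉ Z(G) since x·y = xy ≠ x⁸y⁻¹ = y·x.
Checking each of the 36 elements this way gives Z(G) = {e, x⁹}, of order 2.

Answer: {e, x⁹}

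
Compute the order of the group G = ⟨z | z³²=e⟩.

G is generated by a single element, so G is cyclic. The relator gives z³² = e and no smaller power is forced to be e, so the 32 powers {e, z, z², z³, z⁴, z⁵, z⁶, z⁷, z⁸, z⁹, z²², z²³, z²¹, z²⁰, z²⁴, z²⁵, z²⁶, z²⁷, z²⁸, z²⁹, z³¹, z³⁰, z¹², z¹³, z¹¹, z¹⁰, z¹⁴, z¹⁵, z¹⁶, z¹⁷, z¹⁸, z¹⁹} are distinct. Hence |G| = 32.

Answer: 32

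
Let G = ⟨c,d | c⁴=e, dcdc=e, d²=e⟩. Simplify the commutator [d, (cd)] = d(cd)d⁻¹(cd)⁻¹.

[d, (cd)] = d·(cd)·d⁻¹·(cd)⁻¹.
  d · (cd) = c³
  (c³) · d = c³d
  (c³d) · (cd) = c²

Answer: c²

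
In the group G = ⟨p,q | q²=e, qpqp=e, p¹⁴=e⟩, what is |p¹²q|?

Compute successive powers until reaching e:
  (p¹²q)¹ = p¹²q, (p¹²q)² = e.
The smallest positive k with (p¹²q)ᵏ = e is 2.

Answer: 2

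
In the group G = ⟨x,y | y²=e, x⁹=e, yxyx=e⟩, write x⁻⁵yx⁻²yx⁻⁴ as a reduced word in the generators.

Multiply left to right, reducing at each step:
  (x⁴) · y = x⁴y
  (x⁴y) · x⁻² = x⁶y
  (x⁶y) · y = x⁶
  (x⁶) · x⁻⁴ = x²

Answer: x²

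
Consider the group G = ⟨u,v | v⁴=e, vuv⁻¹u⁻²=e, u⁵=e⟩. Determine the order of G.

Enumerate words in the generators, reducing via the relations: the distinct elements are
  {e, u, v, uv, u², u³, u⁴, v², v³, uv², uv³, u²v, u³v, u⁴v, u²v², u²v³, u³v², u³v³, u⁴v², u⁴v³}.
No further products give new elements, so |G| = 20.

Answer: 20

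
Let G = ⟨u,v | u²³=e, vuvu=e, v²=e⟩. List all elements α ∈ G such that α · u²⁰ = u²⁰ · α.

⟨u²⁰⟩ ⊆ C_G(u²⁰) since powers of u²⁰ commute with u²⁰; so |C_G(u²⁰)| ≥ |⟨u²⁰⟩| = 23.
By orbit–stabilizer, |C_G(u²⁰)| = |G| / |conj. class of u²⁰| = 46 / 2 = 23.
The 23 elements commuting with u²⁰ are {e, u, u², u³, u⁴, u⁵, u⁶, u⁷, u⁸, u⁹, u¹⁰, u¹¹, u¹², u¹³, u¹⁴, u¹⁵, u¹⁶, u¹⁷, u¹⁸, u¹⁹, u²⁰, u²¹, u²²}.

Answer: {e, u, u², u³, u⁴, u⁵, u⁶, u⁷, u⁸, u⁹, u¹⁰, u¹¹, u¹², u¹³, u¹⁴, u¹⁵, u¹⁶, u¹⁷, u¹⁸, u¹⁹, u²⁰, u²¹, u²²}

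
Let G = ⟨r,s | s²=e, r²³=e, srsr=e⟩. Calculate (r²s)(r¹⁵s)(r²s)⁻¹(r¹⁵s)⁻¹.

[(r²s), (r¹⁵s)] = (r²s)·(r¹⁵s)·(r²s)⁻¹·(r¹⁵s)⁻¹.
  (r²s) · (r¹⁵s) = r¹⁰
  (r¹⁰) · (r²s) = r¹²s
  (r¹²s) · (r¹⁵s) = r²⁰

Answer: r²⁰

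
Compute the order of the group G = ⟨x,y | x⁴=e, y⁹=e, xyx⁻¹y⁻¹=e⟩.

Enumerate words in the generators, reducing via the relations: the distinct elements are
  {e, x, y, xy, x², x³, y², y³, y⁴, y⁵, y⁶, y⁷, y⁸, xy², xy³, xy⁴, xy⁵, xy⁶, xy⁷, xy⁸, x²y, x³y, x²y², x²y³, x²y⁴, x²y⁵, x²y⁶, x²y⁷, x²y⁸, x³y², x³y³, x³y⁴, x³y⁵, x³y⁶, x³y⁷, x³y⁸}.
No further products give new elements, so |G| = 36.

Answer: 36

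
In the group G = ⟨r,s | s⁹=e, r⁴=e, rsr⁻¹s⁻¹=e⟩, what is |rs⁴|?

Compute successive powers until reaching e:
  (rs⁴)¹ = rs⁴, (rs⁴)² = r²s⁸, (rs⁴)³ = r³s³, (rs⁴)⁴ = s⁷, (rs⁴)⁵ = rs², (rs⁴)⁶ = r²s⁶, (rs⁴)⁷ = r³s, (rs⁴)⁸ = s⁵, (rs⁴)⁹ = r, (rs⁴)¹⁰ = r²s⁴, (rs⁴)¹¹ = r³s⁸, (rs⁴)¹² = s³, (rs⁴)¹³ = rs⁷, (rs⁴)¹⁴ = r²s², (rs⁴)¹⁵ = r³s⁶, (rs⁴)¹⁶ = s, (rs⁴)¹⁷ = rs⁵, (rs⁴)¹⁸ = r², (rs⁴)¹⁹ = r³s⁴, (rs⁴)²⁰ = s⁸, (rs⁴)²¹ = rs³, (rs⁴)²² = r²s⁷, (rs⁴)²³ = r³s², (rs⁴)²⁴ = s⁶, (rs⁴)²⁵ = rs, (rs⁴)²⁶ = r²s⁵, (rs⁴)²⁷ = r³, (rs⁴)²⁸ = s⁴, (rs⁴)²⁹ = rs⁸, (rs⁴)³⁰ = r²s³, (rs⁴)³¹ = r³s⁷, (rs⁴)³² = s², (rs⁴)³³ = rs⁶, (rs⁴)³⁴ = r²s, (rs⁴)³⁵ = r³s⁵, (rs⁴)³⁶ = e.
The smallest positive k with (rs⁴)ᵏ = e is 36.

Answer: 36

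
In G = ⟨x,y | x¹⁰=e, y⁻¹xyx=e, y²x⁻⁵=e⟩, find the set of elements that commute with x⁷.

⟨x⁷⟩ ⊆ C_G(x⁷) since powers of x⁷ commute with x⁷; so |C_G(x⁷)| ≥ |⟨x⁷⟩| = 10.
By orbit–stabilizer, |C_G(x⁷)| = |G| / |conj. class of x⁷| = 20 / 2 = 10.
The 10 elements commuting with x⁷ are {e, x, x², x³, x⁴, x⁵, x⁶, x⁷, x⁸, x⁹}.

Answer: {e, x, x², x³, x⁴, x⁵, x⁶, x⁷, x⁸, x⁹}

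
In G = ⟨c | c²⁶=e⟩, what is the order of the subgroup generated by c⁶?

|⟨c⁶⟩| equals the order of c⁶. Compute successive powers until reaching e:
  (c⁶)¹ = c⁶, (c⁶)² = c¹², (c⁶)³ = c¹⁸, (c⁶)⁴ = c²⁴, (c⁶)⁵ = c⁴, (c⁶)⁶ = c¹⁰, (c⁶)⁷ = c¹⁶, (c⁶)⁸ = c²², (c⁶)⁹ = c², (c⁶)¹⁰ = c⁸, (c⁶)¹¹ = c¹⁴, (c⁶)¹² = c²⁰, (c⁶)¹³ = e.
The smallest positive k with (c⁶)ᵏ = e is 13, so |⟨c⁶⟩| = 13.

Answer: 13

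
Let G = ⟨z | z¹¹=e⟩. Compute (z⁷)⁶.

Compute successive powers of (z⁷), reducing at each step:
  (z⁷)²: (z⁷) · z⁷ = z³
  (z⁷)³: (z³) · z⁷ = z¹⁰
  (z⁷)⁴: (z¹⁰) · z⁷ = z⁶
  (z⁷)⁵: (z⁶) · z⁷ = z²
  (z⁷)⁶: (z²) · z⁷ = z⁹

Answer: z⁹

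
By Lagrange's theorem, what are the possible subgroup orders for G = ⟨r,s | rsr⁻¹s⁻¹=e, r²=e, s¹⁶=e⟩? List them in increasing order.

|G| = 32 = 2⁵. By Lagrange's theorem the order of any subgroup divides 32; the divisors of 32 are 1, 2, 4, 8, 16, 32.

Answer: 1, 2, 4, 8, 16, 32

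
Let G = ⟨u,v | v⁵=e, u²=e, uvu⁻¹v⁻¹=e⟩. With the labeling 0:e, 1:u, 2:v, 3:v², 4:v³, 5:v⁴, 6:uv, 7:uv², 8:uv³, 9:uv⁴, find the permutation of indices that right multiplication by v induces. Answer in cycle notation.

(0 2 3 4 5)(1 6 7 8 9)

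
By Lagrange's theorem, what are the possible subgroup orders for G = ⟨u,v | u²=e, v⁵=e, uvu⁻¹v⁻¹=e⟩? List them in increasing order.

|G| = 10 = 2 · 5. By Lagrange's theorem the order of any subgroup divides 10; the divisors of 10 are 1, 2, 5, 10.

Answer: 1, 2, 5, 10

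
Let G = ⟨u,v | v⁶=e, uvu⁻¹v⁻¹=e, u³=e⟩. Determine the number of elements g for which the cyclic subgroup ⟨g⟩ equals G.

⟨g⟩ = G would require ord(g) = |G| = 18, but the maximum element order in G is 6 < 18. So G is not cyclic and no single element generates it: the count is 0.

Answer: 0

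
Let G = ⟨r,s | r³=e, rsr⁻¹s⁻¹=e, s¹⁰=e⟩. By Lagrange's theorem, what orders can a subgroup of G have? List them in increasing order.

|G| = 30 = 2 · 3 · 5. By Lagrange's theorem the order of any subgroup divides 30; the divisors of 30 are 1, 2, 3, 5, 6, 10, 15, 30.

Answer: 1, 2, 3, 5, 6, 10, 15, 30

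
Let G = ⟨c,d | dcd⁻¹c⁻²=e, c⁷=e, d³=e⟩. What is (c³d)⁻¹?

The order of (c³d) is 3 (smallest k with (c³d)ᵏ = e), so (c³d)⁻¹ = (c³d)² = c²d².
Check: (c³d) · (c²d²) → (c³d) · c² = d;   d · d² = e, giving e as required.

Answer: c²d²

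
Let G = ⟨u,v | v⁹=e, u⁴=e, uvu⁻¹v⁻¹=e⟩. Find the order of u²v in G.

Compute successive powers until reaching e:
  (u²v)¹ = u²v, (u²v)² = v², (u²v)³ = u²v³, (u²v)⁴ = v⁴, (u²v)⁵ = u²v⁵, (u²v)⁶ = v⁶, (u²v)⁷ = u²v⁷, (u²v)⁸ = v⁸, (u²v)⁹ = u², (u²v)¹⁰ = v, (u²v)¹¹ = u²v², (u²v)¹² = v³, (u²v)¹³ = u²v⁴, (u²v)¹⁴ = v⁵, (u²v)¹⁵ = u²v⁶, (u²v)¹⁶ = v⁷, (u²v)¹⁷ = u²v⁸, (u²v)¹⁸ = e.
The smallest positive k with (u²v)ᵏ = e is 18.

Answer: 18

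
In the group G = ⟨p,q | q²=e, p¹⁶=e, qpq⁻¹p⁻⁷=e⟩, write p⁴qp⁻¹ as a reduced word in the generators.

Multiply left to right, reducing at each step:
  (p⁴) · q = p⁴q
  (p⁴q) · p⁻¹ = p¹³q

Answer: p¹³q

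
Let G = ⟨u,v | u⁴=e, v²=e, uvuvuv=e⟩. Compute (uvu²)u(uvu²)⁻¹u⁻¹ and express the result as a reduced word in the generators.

[(uvu²), u] = (uvu²)·u·(uvu²)⁻¹·u⁻¹.
  (uvu²) · u = uvu³
  (uvu³) · (u²vu³) = vu²
  (vu²) · (u³) = vu

Answer: vu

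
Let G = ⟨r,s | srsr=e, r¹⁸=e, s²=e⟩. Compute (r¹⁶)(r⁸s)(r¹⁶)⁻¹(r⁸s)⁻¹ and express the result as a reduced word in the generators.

[(r¹⁶), (r⁸s)] = (r¹⁶)·(r⁸s)·(r¹⁶)⁻¹·(r⁸s)⁻¹.
  (r¹⁶) · (r⁸s) = r⁶s
  (r⁶s) · (r²) = r⁴s
  (r⁴s) · (r⁸s) = r¹⁴

Answer: r¹⁴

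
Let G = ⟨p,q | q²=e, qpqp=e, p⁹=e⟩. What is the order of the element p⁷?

Compute successive powers until reaching e:
  (p⁷)¹ = p⁷, (p⁷)² = p⁵, (p⁷)³ = p³, (p⁷)⁴ = p, (p⁷)⁵ = p⁸, (p⁷)⁶ = p⁶, (p⁷)⁷ = p⁴, (p⁷)⁸ = p², (p⁷)⁹ = e.
The smallest positive k with (p⁷)ᵏ = e is 9.

Answer: 9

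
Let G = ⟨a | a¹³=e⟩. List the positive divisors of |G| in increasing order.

|G| = 13 = 13. By Lagrange's theorem the order of any subgroup divides 13; the divisors of 13 are 1, 13.

Answer: 1, 13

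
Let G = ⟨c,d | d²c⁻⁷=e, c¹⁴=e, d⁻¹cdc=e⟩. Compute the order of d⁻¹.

Compute successive powers until reaching e:
  (d⁻¹)¹ = d⁻¹, (d⁻¹)² = c⁷, (d⁻¹)³ = d, (d⁻¹)⁴ = e.
The smallest positive k with (d⁻¹)ᵏ = e is 4.

Answer: 4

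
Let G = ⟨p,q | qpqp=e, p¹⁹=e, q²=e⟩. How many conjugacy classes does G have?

The conjugacy classes (representative and size) are:
  [e] (size 1), [p¹⁸] (size 2), [p²] (size 2), [p¹⁶] (size 2), [p⁴] (size 2), [p¹⁴] (size 2), [p¹³] (size 2), [p¹²] (size 2), [p⁸] (size 2), [p⁹] (size 2), [q] (size 19).
Class equation: 1 + 2 + 2 + 2 + 2 + 2 + 2 + 2 + 2 + 2 + 19 = 38 = |G|. So G has 11 conjugacy classes.

Answer: 11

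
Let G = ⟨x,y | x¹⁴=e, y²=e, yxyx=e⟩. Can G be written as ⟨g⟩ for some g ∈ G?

Every cyclic group is abelian. But x·y = xy while y·x = x¹³y, so x·y ≠ y·x and G is not abelian. Hence G is not cyclic.

Answer: No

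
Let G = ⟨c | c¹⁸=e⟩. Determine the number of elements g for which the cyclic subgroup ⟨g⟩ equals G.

G is cyclic of order 18. An element generates G iff its order is 18, and a cyclic group of order 18 has exactly φ(18) = 6 such elements.

Answer: 6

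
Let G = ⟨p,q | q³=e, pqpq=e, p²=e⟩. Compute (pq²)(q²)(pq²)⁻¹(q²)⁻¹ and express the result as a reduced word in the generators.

[(pq²), (q²)] = (pq²)·(q²)·(pq²)⁻¹·(q²)⁻¹.
  (pq²) · (q²) = pq
  (pq) · (pq²) = q
  q · q = q²

Answer: q²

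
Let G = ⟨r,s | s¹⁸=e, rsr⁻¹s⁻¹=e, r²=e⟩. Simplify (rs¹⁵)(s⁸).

Compute (rs¹⁵) · (s⁸) by multiplying left to right and reducing via the relations at each step:
  (rs¹⁵) · s⁸ = rs⁵

Answer: rs⁵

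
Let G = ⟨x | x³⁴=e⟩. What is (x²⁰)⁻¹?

The order of (x²⁰) is 17 (smallest k with (x²⁰)ᵏ = e), so (x²⁰)⁻¹ = (x²⁰)¹⁶ = x¹⁴.
Check: (x²⁰) · (x¹⁴) → (x²⁰) · x¹⁴ = e, giving e as required.

Answer: x¹⁴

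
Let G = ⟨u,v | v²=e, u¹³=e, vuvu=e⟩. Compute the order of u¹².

Compute successive powers until reaching e:
  (u¹²)¹ = u¹², (u¹²)² = u¹¹, (u¹²)³ = u¹⁰, (u¹²)⁴ = u⁹, (u¹²)⁵ = u⁸, (u¹²)⁶ = u⁷, (u¹²)⁷ = u⁶, (u¹²)⁸ = u⁵, (u¹²)⁹ = u⁴, (u¹²)¹⁰ = u³, (u¹²)¹¹ = u², (u¹²)¹² = u, (u¹²)¹³ = e.
The smallest positive k with (u¹²)ᵏ = e is 13.

Answer: 13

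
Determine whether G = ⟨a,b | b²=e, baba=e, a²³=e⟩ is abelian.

a·b = ab but b·a = a²²b, so a·b ≠ b·a and G is not abelian.

Answer: No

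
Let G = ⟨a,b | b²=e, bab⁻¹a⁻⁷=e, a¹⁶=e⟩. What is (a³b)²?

Compute successive powers of (a³b), reducing at each step:
  (a³b)²: (a³b) · a³ = a⁸b;   (a⁸b) · b = a⁸

Answer: a⁸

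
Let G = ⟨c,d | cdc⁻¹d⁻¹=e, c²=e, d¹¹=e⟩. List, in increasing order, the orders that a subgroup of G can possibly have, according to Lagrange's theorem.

|G| = 22 = 2 · 11. By Lagrange's theorem the order of any subgroup divides 22; the divisors of 22 are 1, 2, 11, 22.

Answer: 1, 2, 11, 22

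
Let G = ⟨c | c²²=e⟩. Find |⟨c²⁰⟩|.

|⟨c²⁰⟩| equals the order of c²⁰. Compute successive powers until reaching e:
  (c²⁰)¹ = c²⁰, (c²⁰)² = c¹⁸, (c²⁰)³ = c¹⁶, (c²⁰)⁴ = c¹⁴, (c²⁰)⁵ = c¹², (c²⁰)⁶ = c¹⁰, (c²⁰)⁷ = c⁸, (c²⁰)⁸ = c⁶, (c²⁰)⁹ = c⁴, (c²⁰)¹⁰ = c², (c²⁰)¹¹ = e.
The smallest positive k with (c²⁰)ᵏ = e is 11, so |⟨c²⁰⟩| = 11.

Answer: 11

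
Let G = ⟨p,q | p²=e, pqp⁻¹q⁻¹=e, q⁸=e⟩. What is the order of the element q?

Compute successive powers until reaching e:
  q¹ = q, q² = q², q³ = q³, q⁴ = q⁴, q⁵ = q⁵, q⁶ = q⁶, q⁷ = q⁷, q⁸ = e.
The smallest positive k with qᵏ = e is 8.

Answer: 8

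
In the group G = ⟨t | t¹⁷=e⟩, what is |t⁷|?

Compute successive powers until reaching e:
  (t⁷)¹ = t⁷, (t⁷)² = t¹⁴, (t⁷)³ = t⁴, (t⁷)⁴ = t¹¹, (t⁷)⁵ = t, (t⁷)⁶ = t⁸, (t⁷)⁷ = t¹⁵, (t⁷)⁸ = t⁵, (t⁷)⁹ = t¹², (t⁷)¹⁰ = t², (t⁷)¹¹ = t⁹, (t⁷)¹² = t¹⁶, (t⁷)¹³ = t⁶, (t⁷)¹⁴ = t¹³, (t⁷)¹⁵ = t³, (t⁷)¹⁶ = t¹⁰, (t⁷)¹⁷ = e.
The smallest positive k with (t⁷)ᵏ = e is 17.

Answer: 17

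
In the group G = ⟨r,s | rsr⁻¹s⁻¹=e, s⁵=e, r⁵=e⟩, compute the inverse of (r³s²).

The order of (r³s²) is 5 (smallest k with (r³s²)ᵏ = e), so (r³s²)⁻¹ = (r³s²)⁴ = r²s³.
Check: (r³s²) · (r²s³) → (r³s²) · r² = s²;   (s²) · s³ = e, giving e as required.

Answer: r²s³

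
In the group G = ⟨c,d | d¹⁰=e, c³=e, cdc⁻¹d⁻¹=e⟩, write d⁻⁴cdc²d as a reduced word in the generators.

Multiply left to right, reducing at each step:
  (d⁶) · c = cd⁶
  (cd⁶) · d = cd⁷
  (cd⁷) · c² = d⁷
  (d⁷) · d = d⁸

Answer: d⁸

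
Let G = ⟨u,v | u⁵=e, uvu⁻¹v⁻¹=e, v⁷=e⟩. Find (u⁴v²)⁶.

Compute successive powers of (u⁴v²), reducing at each step:
  (u⁴v²)²: (u⁴v²) · u⁴ = u³v²;   (u³v²) · v² = u³v⁴
  (u⁴v²)³: (u³v⁴) · u⁴ = u²v⁴;   (u²v⁴) · v² = u²v⁶
  (u⁴v²)⁴: (u²v⁶) · u⁴ = uv⁶;   (uv⁶) · v² = uv
  (u⁴v²)⁵: (uv) · u⁴ = v;   v · v² = v³
  (u⁴v²)⁶: (v³) · u⁴ = u⁴v³;   (u⁴v³) · v² = u⁴v⁵

Answer: u⁴v⁵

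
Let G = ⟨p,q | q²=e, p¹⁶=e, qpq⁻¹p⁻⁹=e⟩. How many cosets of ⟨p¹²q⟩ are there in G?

First find ord(p¹²q) by computing successive powers:
  (p¹²q)¹ = p¹²q, (p¹²q)² = p⁸, (p¹²q)³ = p⁴q, (p¹²q)⁴ = e.
So |⟨p¹²q⟩| = ord(p¹²q) = 4. With |G| = 32, by Lagrange [G : ⟨p¹²q⟩] = 32/4 = 8.

Answer: 8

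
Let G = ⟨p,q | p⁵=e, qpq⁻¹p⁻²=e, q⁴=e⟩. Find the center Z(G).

An element z ∈ Z(G) iff z commutes with every generator.
For example e is central: e·p = p = p·e; e·q = q = q·e.
Whereas p ∉ Z(G) since p·q = pq ≠ p²q = q·p.
Checking each of the 20 elements this way gives Z(G) = {e}, of order 1.

Answer: {e}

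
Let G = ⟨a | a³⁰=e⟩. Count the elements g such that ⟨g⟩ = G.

G is cyclic of order 30. An element generates G iff its order is 30, and a cyclic group of order 30 has exactly φ(30) = 8 such elements.

Answer: 8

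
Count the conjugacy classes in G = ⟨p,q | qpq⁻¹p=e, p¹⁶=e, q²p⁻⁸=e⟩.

The conjugacy classes (representative and size) are:
  [e] (size 1), [p] (size 2), [p¹⁴] (size 2), [p¹³] (size 2), [p¹²] (size 2), [p⁵] (size 2), [p¹⁰] (size 2), [p⁷] (size 2), [p⁸] (size 1), [q⁻¹] (size 8), [p⁷q⁻¹] (size 8).
Class equation: 1 + 2 + 2 + 2 + 2 + 2 + 2 + 2 + 1 + 8 + 8 = 32 = |G|. So G has 11 conjugacy classes.

Answer: 11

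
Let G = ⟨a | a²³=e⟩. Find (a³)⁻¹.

The order of (a³) is 23 (smallest k with (a³)ᵏ = e), so (a³)⁻¹ = (a³)²² = a²⁰.
Check: (a³) · (a²⁰) → (a³) · a²⁰ = e, giving e as required.

Answer: a²⁰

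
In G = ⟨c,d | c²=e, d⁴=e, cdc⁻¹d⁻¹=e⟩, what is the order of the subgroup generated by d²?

|⟨d²⟩| equals the order of d². Compute successive powers until reaching e:
  (d²)¹ = d², (d²)² = e.
The smallest positive k with (d²)ᵏ = e is 2, so |⟨d²⟩| = 2.

Answer: 2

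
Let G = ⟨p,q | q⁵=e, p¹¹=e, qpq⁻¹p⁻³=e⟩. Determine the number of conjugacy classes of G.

The conjugacy classes (representative and size) are:
  [e] (size 1), [p³] (size 5), [p⁶] (size 5), [p⁷q] (size 11), [p⁹q²] (size 11), [p⁷q³] (size 11), [p⁷q⁴] (size 11).
Class equation: 1 + 5 + 5 + 11 + 11 + 11 + 11 = 55 = |G|. So G has 7 conjugacy classes.

Answer: 7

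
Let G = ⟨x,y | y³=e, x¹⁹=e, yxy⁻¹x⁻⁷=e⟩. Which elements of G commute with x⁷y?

⟨x⁷y⟩ ⊆ C_G(x⁷y) since powers of x⁷y commute with x⁷y; so |C_G(x⁷y)| ≥ |⟨x⁷y⟩| = 3.
By orbit–stabilizer, |C_G(x⁷y)| = |G| / |conj. class of x⁷y| = 57 / 19 = 3.
The 3 elements commuting with x⁷y are {e, x⁷y, x¹⁸y²}.

Answer: {e, x⁷y, x¹⁸y²}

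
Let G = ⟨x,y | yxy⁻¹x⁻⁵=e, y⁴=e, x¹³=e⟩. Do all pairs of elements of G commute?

x·y = xy but y·x = x⁵y, so x·y ≠ y·x and G is not abelian.

Answer: No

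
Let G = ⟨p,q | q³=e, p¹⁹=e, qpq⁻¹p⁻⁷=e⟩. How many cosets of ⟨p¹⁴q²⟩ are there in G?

First find ord(p¹⁴q²) by computing successive powers:
  (p¹⁴q²)¹ = p¹⁴q², (p¹⁴q²)² = p¹⁶q, (p¹⁴q²)³ = e.
So |⟨p¹⁴q²⟩| = ord(p¹⁴q²) = 3. With |G| = 57, by Lagrange [G : ⟨p¹⁴q²⟩] = 57/3 = 19.

Answer: 19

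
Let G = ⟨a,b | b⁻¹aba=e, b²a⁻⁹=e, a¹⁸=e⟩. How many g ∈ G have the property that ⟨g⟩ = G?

⟨g⟩ = G would require ord(g) = |G| = 36, but the maximum element order in G is 18 < 36. So G is not cyclic and no single element generates it: the count is 0.

Answer: 0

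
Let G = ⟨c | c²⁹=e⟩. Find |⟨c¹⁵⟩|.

|⟨c¹⁵⟩| equals the order of c¹⁵. Compute successive powers until reaching e:
  (c¹⁵)¹ = c¹⁵, (c¹⁵)² = c, (c¹⁵)³ = c¹⁶, (c¹⁵)⁴ = c², (c¹⁵)⁵ = c¹⁷, (c¹⁵)⁶ = c³, (c¹⁵)⁷ = c¹⁸, (c¹⁵)⁸ = c⁴, (c¹⁵)⁹ = c¹⁹, (c¹⁵)¹⁰ = c⁵, (c¹⁵)¹¹ = c²⁰, (c¹⁵)¹² = c⁶, (c¹⁵)¹³ = c²¹, (c¹⁵)¹⁴ = c⁷, (c¹⁵)¹⁵ = c²², (c¹⁵)¹⁶ = c⁸, (c¹⁵)¹⁷ = c²³, (c¹⁵)¹⁸ = c⁹, (c¹⁵)¹⁹ = c²⁴, (c¹⁵)²⁰ = c¹⁰, (c¹⁵)²¹ = c²⁵, (c¹⁵)²² = c¹¹, (c¹⁵)²³ = c²⁶, (c¹⁵)²⁴ = c¹², (c¹⁵)²⁵ = c²⁷, (c¹⁵)²⁶ = c¹³, (c¹⁵)²⁷ = c²⁸, (c¹⁵)²⁸ = c¹⁴, (c¹⁵)²⁹ = e.
The smallest positive k with (c¹⁵)ᵏ = e is 29, so |⟨c¹⁵⟩| = 29.

Answer: 29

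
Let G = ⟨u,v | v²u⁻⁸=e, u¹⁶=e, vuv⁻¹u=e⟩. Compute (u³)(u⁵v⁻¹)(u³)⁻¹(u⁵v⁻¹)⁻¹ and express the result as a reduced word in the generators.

[(u³), (u⁵v⁻¹)] = (u³)·(u⁵v⁻¹)·(u³)⁻¹·(u⁵v⁻¹)⁻¹.
  (u³) · (u⁵v⁻¹) = v
  v · (u¹³) = u³v
  (u³v) · (u⁵v) = u⁶

Answer: u⁶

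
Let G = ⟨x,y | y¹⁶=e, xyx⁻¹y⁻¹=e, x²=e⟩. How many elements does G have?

Enumerate words in the generators, reducing via the relations: the distinct elements are
  {e, x, y, xy, y², y³, y⁴, y⁵, y⁶, y⁷, y⁸, y⁹, xy², xy³, xy⁴, xy⁵, xy⁶, xy⁷, xy⁸, xy⁹, y¹², y¹³, y¹¹, y¹⁰, y¹⁴, y¹⁵, xy¹², xy¹³, xy¹¹, xy¹⁰, xy¹⁴, xy¹⁵}.
No further products give new elements, so |G| = 32.

Answer: 32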